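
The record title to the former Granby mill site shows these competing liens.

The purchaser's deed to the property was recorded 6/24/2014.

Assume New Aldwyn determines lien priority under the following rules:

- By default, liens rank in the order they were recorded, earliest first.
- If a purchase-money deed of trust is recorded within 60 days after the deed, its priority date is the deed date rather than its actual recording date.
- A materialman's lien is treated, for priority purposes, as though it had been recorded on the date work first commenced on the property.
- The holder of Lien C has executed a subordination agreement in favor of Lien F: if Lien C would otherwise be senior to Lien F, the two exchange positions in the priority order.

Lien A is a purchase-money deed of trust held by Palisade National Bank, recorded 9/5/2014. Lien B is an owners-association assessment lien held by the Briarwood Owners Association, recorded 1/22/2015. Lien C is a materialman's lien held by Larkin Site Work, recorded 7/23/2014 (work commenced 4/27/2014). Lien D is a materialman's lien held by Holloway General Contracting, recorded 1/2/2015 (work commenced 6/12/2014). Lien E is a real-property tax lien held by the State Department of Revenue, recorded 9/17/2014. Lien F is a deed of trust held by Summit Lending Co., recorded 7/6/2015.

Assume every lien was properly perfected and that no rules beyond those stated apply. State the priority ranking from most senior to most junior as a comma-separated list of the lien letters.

Effective dates after the stated exceptions: A missed the 60-day window (73 days after the deed), so its recording date stands; C is treated as recorded 4/27/2014, the work-commencement date; D relates back to 6/12/2014 (work commenced).
By effective date: C (4/27/2014), D (6/12/2014), A (9/5/2014), E (9/17/2014), B (1/22/2015), F (7/6/2015).
C is senior to F before the subordination, so the two trade places.

F, D, A, E, B, C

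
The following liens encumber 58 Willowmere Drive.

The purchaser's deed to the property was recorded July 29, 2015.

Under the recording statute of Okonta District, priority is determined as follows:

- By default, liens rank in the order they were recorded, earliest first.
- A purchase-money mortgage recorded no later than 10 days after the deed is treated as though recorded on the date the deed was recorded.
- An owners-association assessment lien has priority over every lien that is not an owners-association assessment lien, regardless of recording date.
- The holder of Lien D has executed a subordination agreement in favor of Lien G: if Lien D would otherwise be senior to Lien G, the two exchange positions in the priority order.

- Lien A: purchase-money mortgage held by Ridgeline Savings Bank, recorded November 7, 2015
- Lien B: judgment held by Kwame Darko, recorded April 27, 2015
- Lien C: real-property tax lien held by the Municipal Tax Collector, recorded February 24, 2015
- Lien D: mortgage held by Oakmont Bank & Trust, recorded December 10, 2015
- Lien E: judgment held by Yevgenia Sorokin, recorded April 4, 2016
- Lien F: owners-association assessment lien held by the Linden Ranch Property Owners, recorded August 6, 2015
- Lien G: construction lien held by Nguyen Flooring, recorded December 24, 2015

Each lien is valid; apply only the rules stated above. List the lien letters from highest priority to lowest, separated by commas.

Effective dates after the stated exceptions: A was recorded 101 days after the deed — beyond 10 days — so no relation-back applies.
F, as an owners-association assessment lien, has superpriority and ranks first.
Remaining liens by effective date: C (February 24, 2015), B (April 27, 2015), A (November 7, 2015), D (December 10, 2015), G (December 24, 2015), E (April 4, 2016).
D is senior to G before the subordination, so the two trade places.

F, C, B, A, G, D, E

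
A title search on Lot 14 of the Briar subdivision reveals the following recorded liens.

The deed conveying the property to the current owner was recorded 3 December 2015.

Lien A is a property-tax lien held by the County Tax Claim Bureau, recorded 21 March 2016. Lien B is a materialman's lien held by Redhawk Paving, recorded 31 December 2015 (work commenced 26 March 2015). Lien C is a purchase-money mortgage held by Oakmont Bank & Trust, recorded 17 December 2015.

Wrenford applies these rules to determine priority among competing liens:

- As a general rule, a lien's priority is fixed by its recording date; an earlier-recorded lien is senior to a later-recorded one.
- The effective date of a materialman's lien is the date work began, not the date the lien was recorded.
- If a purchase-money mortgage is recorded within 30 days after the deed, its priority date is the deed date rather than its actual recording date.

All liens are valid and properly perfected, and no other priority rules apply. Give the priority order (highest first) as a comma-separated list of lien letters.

Effective dates: B is treated as recorded 26 March 2015, the work-commencement date; C relates back to the deed date 3 December 2015.
Sorted by effective date: B (26 March 2015), C (3 December 2015), A (21 March 2016).

B, C, A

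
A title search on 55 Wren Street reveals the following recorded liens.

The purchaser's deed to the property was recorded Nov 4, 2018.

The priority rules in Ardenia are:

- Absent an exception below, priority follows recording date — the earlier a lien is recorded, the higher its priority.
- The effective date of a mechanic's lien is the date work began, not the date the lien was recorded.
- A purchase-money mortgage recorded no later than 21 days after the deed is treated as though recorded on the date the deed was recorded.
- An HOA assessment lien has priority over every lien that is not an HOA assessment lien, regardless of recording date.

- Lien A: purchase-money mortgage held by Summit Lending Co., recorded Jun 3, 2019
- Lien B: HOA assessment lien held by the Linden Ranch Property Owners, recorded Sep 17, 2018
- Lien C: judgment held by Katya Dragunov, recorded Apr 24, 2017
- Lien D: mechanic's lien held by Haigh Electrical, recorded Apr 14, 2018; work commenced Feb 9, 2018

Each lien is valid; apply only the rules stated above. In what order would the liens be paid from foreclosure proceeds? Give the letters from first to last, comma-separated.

Effective dates after the stated exceptions: A was recorded 211 days after the deed, outside the 21-day window, so it keeps its recording date; D's effective date is Feb 9, 2018, when work began.
B is an HOA assessment lien, so it outranks all other liens regardless of date.
Remaining liens by effective date: C (Apr 24, 2017), D (Feb 9, 2018), A (Jun 3, 2019).

B, C, D, A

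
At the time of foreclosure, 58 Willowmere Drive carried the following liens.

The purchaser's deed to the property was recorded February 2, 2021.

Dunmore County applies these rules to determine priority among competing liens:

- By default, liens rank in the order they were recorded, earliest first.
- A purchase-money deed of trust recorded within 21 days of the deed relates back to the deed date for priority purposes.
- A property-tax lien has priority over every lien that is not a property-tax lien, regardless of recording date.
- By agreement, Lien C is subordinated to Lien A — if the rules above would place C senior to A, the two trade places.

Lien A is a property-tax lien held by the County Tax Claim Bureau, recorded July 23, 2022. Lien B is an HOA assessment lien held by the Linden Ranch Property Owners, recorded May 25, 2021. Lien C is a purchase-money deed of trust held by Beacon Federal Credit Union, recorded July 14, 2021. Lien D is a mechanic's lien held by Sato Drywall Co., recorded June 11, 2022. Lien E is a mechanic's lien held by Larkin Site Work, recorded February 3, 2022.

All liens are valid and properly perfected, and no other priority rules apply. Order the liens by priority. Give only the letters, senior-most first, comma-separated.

Effective dates: C was recorded 162 days after the deed — beyond 21 days — so no relation-back applies.
As a property-tax lien, A is senior to every other lien.
The other liens, earliest effective date first: B (May 25, 2021), C (July 14, 2021), E (February 3, 2022), D (June 11, 2022).
Since C is not senior to A, the subordination leaves the order unchanged.

A, B, C, E, D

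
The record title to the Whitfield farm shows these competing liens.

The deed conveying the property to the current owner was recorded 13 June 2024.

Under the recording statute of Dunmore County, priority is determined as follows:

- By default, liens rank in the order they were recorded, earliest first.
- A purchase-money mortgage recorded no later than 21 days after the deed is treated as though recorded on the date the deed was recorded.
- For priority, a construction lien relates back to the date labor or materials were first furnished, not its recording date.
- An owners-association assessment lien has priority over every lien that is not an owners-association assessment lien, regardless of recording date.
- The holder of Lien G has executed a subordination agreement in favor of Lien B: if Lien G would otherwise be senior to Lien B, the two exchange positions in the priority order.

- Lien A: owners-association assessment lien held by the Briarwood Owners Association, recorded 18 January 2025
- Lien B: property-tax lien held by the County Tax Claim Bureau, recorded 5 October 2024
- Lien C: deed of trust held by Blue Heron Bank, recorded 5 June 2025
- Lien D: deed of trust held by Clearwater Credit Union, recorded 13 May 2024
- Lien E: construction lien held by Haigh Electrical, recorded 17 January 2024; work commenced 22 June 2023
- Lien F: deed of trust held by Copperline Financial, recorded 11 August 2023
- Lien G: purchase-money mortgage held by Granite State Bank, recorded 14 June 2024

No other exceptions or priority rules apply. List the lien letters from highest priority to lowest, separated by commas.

A, E, F, D, B, G, C

Effective dates: E is treated as recorded 22 June 2023, the work-commencement date; G's effective date is the deed date, 13 June 2024.
A, as an owners-association assessment lien, has superpriority and ranks first.
Among the remaining liens, by effective date: E (22 June 2023), F (11 August 2023), D (13 May 2024), G (13 June 2024), B (5 October 2024), C (5 June 2025).
The subordination applies — G was senior to B — so G and B swap.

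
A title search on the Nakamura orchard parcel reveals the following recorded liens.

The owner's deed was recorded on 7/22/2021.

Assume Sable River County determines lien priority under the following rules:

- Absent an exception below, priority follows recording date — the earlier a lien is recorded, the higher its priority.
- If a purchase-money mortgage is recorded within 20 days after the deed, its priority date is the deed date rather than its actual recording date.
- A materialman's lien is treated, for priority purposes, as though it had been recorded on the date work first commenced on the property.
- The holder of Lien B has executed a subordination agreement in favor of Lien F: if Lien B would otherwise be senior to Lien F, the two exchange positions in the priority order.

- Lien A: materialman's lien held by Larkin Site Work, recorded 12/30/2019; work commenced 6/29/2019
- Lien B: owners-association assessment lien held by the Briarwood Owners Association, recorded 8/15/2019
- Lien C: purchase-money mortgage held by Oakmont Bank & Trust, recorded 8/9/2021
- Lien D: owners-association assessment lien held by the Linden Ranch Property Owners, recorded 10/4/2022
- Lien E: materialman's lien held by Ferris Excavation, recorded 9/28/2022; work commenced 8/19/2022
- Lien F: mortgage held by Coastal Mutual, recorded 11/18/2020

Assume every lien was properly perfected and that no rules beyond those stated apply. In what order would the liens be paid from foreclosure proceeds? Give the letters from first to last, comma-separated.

First, effective dates: A relates back to 6/29/2019 (work commenced); C's effective date is the deed date, 7/22/2021; E relates back to 8/19/2022 (work commenced).
Sorted by effective date: A (6/29/2019), B (8/15/2019), F (11/18/2020), C (7/22/2021), E (8/19/2022), D (10/4/2022).
B would otherwise be senior to F, so under the subordination agreement B and F exchange positions.

A, F, B, C, E, D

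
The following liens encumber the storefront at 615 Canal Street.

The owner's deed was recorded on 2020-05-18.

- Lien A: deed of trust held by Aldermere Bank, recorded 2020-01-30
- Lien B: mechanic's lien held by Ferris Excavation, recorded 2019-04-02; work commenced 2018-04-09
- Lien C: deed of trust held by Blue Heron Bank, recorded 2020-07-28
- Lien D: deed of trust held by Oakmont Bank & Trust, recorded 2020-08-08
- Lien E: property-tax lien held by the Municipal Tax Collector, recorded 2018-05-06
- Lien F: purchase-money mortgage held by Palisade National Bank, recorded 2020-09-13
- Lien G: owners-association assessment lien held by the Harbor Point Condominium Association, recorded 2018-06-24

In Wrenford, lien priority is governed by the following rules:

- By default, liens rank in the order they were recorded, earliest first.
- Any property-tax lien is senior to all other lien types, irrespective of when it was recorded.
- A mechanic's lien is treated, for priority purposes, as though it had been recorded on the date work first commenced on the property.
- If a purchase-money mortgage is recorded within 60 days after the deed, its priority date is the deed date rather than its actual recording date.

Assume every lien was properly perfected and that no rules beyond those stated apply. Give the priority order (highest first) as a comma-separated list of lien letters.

E, B, G, A, C, D, F

Effective dates: B relates back to 2018-04-09 (work commenced); F missed the 60-day window (118 days after the deed), so its recording date stands.
E is a property-tax lien and takes priority over every other lien.
Ordering the rest by effective date: B (2018-04-09), G (2018-06-24), A (2020-01-30), C (2020-07-28), D (2020-08-08), F (2020-09-13).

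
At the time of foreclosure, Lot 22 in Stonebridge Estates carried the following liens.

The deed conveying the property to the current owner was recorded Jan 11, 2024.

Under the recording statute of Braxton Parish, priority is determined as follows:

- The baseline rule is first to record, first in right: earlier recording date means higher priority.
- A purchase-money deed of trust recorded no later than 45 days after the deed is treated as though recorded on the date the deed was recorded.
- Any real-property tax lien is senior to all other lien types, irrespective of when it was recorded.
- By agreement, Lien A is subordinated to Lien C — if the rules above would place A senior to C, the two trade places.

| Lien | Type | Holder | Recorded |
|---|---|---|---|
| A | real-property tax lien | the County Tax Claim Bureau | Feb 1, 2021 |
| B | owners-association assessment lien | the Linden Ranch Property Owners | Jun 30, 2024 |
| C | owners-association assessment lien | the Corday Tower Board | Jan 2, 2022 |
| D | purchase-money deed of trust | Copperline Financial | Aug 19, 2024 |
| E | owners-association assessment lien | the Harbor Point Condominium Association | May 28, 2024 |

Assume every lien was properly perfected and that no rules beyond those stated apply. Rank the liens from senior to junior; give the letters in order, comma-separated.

C, A, E, B, D

First, effective dates: D missed the 45-day window (221 days after the deed), so its recording date stands.
A, as a real-property tax lien, has superpriority and ranks first.
Among the remaining liens, by effective date: C (Jan 2, 2022), E (May 28, 2024), B (Jun 30, 2024), D (Aug 19, 2024).
A is senior to C before the subordination, so the two trade places.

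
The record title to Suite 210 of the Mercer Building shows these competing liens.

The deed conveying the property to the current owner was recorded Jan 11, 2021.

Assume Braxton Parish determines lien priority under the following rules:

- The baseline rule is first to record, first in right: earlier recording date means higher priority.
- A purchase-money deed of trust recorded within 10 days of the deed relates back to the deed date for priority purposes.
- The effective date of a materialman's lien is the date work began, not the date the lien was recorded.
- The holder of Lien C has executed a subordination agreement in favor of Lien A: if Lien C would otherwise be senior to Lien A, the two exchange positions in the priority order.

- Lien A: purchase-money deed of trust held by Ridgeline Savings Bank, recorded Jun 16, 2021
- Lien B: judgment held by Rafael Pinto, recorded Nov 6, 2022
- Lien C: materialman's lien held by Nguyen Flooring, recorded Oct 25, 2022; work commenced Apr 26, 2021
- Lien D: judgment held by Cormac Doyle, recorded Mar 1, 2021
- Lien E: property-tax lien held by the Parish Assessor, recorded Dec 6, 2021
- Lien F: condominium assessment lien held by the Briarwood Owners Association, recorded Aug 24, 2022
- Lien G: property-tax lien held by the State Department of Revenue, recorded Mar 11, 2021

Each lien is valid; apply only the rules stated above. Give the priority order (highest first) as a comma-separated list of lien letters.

D, G, A, C, E, F, B

Adjusting effective dates: A was recorded 156 days after the deed, outside the 10-day window, so it keeps its recording date; C is treated as recorded Apr 26, 2021, the work-commencement date.
By effective date, earliest first: D (Mar 1, 2021), G (Mar 11, 2021), C (Apr 26, 2021), A (Jun 16, 2021), E (Dec 6, 2021), F (Aug 24, 2022), B (Nov 6, 2022).
C would otherwise be senior to A, so under the subordination agreement C and A exchange positions.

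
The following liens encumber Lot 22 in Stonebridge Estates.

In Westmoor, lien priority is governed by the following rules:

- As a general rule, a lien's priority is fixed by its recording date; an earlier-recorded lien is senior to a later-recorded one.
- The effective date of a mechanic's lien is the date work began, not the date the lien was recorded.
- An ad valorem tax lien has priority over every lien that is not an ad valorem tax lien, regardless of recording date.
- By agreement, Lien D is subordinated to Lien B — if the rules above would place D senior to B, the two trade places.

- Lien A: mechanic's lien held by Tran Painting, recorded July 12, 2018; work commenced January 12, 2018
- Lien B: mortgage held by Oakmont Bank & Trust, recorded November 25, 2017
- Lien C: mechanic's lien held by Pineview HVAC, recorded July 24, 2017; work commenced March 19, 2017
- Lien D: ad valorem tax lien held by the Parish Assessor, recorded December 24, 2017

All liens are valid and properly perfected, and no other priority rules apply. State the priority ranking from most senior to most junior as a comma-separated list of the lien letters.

B, C, D, A

Effective dates after the stated exceptions: A relates back to January 12, 2018 (work commenced); C's effective date is March 19, 2017, when work began.
D is an ad valorem tax lien and takes priority over every other lien.
Ordering the rest by effective date: C (March 19, 2017), B (November 25, 2017), A (January 12, 2018).
D would otherwise be senior to B, so under the subordination agreement D and B exchange positions.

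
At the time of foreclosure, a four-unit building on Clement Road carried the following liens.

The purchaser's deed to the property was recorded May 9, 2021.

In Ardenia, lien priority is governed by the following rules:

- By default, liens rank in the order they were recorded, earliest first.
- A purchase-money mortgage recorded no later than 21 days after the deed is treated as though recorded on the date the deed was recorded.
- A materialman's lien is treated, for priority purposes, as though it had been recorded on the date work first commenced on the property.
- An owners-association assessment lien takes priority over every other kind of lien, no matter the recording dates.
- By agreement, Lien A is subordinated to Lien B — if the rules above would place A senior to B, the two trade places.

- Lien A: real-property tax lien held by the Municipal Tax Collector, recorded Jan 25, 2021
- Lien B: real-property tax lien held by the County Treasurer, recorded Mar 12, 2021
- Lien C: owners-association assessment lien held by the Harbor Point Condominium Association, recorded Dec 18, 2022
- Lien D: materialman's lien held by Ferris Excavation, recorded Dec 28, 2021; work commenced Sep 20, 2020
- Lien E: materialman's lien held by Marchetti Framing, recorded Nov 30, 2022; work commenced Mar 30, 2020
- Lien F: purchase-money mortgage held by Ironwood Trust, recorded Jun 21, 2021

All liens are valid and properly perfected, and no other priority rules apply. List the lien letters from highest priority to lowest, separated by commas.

C, E, D, B, A, F

Effective dates: D is treated as recorded Sep 20, 2020, the work-commencement date; E relates back to Mar 30, 2020 (work commenced); F missed the 21-day window (43 days after the deed), so its recording date stands.
As an owners-association assessment lien, C is senior to every other lien.
The other liens, earliest effective date first: E (Mar 30, 2020), D (Sep 20, 2020), A (Jan 25, 2021), B (Mar 12, 2021), F (Jun 21, 2021).
Because A would otherwise rank above B, the subordination swaps them.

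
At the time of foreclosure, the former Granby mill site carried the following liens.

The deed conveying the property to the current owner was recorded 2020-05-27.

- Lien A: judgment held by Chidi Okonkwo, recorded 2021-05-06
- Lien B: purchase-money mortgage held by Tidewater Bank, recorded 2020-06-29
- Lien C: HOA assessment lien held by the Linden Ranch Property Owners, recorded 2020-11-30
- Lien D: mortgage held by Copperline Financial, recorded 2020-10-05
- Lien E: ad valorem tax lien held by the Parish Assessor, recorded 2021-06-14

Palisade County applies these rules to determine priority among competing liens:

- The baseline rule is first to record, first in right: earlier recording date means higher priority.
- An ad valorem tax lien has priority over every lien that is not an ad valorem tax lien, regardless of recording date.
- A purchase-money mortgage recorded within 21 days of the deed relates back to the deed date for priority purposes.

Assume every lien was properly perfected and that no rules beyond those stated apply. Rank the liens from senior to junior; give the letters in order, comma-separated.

Effective dates: B missed the 21-day window (33 days after the deed), so its recording date stands.
E, as an ad valorem tax lien, has superpriority and ranks first.
Among the remaining liens, by effective date: B (2020-06-29), D (2020-10-05), C (2020-11-30), A (2021-05-06).

E, B, D, C, A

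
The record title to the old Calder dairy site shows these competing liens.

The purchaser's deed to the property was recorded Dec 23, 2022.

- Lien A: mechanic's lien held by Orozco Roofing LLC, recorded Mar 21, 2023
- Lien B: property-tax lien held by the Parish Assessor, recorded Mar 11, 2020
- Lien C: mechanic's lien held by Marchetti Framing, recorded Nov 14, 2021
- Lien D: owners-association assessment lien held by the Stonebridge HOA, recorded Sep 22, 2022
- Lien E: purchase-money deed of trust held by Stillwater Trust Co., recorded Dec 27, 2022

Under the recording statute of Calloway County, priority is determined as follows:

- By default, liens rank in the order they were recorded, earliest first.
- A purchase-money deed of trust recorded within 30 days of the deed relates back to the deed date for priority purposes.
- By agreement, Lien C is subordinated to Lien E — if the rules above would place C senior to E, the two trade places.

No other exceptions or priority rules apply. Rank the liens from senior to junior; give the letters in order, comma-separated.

First, effective dates: E relates back to the deed date Dec 23, 2022.
Ordering by effective date: B (Mar 11, 2020), C (Nov 14, 2021), D (Sep 22, 2022), E (Dec 23, 2022), A (Mar 21, 2023).
Because C would otherwise rank above E, the subordination swaps them.

B, E, D, C, A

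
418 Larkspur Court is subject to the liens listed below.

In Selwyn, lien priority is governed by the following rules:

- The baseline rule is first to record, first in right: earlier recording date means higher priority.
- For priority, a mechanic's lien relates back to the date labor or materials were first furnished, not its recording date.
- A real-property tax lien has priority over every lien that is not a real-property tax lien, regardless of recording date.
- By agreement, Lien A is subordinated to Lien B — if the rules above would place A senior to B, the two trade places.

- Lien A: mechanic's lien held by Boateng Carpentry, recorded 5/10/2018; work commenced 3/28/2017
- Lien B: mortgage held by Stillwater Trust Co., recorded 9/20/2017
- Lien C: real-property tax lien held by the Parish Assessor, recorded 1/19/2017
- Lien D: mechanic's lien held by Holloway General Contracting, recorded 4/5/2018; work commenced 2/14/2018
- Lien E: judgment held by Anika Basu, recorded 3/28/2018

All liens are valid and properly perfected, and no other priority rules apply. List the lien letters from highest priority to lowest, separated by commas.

Effective dates: A's effective date is 3/28/2017, when work began; D is treated as recorded 2/14/2018, the work-commencement date.
C is a real-property tax lien and takes priority over every other lien.
Among the remaining liens, by effective date: A (3/28/2017), B (9/20/2017), D (2/14/2018), E (3/28/2018).
Because A would otherwise rank above B, the subordination swaps them.

C, B, A, D, E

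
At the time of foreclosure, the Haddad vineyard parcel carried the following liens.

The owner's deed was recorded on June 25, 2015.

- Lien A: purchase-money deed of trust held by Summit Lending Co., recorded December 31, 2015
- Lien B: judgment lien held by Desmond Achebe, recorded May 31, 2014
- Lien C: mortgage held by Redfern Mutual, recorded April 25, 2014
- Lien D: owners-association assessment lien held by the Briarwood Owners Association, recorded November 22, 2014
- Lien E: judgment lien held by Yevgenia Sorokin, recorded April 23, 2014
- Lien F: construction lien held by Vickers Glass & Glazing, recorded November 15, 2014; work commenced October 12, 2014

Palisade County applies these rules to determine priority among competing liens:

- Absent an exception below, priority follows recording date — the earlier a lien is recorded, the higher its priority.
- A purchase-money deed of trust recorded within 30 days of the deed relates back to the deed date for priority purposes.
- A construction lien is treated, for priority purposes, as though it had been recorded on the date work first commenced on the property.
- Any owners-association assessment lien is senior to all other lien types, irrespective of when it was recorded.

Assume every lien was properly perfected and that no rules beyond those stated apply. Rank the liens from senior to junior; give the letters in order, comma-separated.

Effective dates after the stated exceptions: A missed the 30-day window (189 days after the deed), so its recording date stands; F relates back to October 12, 2014 (work commenced).
D is an owners-association assessment lien and takes priority over every other lien.
Remaining liens by effective date: E (April 23, 2014), C (April 25, 2014), B (May 31, 2014), F (October 12, 2014), A (December 31, 2015).

D, E, C, B, F, A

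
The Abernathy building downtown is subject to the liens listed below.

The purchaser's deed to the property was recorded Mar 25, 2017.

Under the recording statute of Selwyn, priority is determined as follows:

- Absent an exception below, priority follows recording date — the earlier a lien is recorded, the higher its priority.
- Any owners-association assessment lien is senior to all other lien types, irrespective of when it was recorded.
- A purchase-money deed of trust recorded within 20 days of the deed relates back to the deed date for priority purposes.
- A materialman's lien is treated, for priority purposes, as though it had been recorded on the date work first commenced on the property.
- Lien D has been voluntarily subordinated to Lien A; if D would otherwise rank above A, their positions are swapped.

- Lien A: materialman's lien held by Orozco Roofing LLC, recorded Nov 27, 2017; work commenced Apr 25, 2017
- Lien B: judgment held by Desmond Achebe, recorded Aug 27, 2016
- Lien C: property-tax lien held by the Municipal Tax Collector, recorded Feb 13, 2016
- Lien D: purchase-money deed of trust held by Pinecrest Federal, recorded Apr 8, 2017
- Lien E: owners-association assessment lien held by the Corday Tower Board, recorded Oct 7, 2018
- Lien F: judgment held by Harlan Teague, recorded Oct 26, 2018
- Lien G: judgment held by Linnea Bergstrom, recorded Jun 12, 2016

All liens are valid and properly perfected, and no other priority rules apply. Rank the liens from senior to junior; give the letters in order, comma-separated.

E, C, G, B, A, D, F

First, effective dates: A is treated as recorded Apr 25, 2017, the work-commencement date; D was recorded within the 20-day window, so its effective date is the deed date Mar 25, 2017.
E is an owners-association assessment lien, so it outranks all other liens regardless of date.
Among the remaining liens, by effective date: C (Feb 13, 2016), G (Jun 12, 2016), B (Aug 27, 2016), D (Mar 25, 2017), A (Apr 25, 2017), F (Oct 26, 2018).
D would otherwise be senior to A, so under the subordination agreement D and A exchange positions.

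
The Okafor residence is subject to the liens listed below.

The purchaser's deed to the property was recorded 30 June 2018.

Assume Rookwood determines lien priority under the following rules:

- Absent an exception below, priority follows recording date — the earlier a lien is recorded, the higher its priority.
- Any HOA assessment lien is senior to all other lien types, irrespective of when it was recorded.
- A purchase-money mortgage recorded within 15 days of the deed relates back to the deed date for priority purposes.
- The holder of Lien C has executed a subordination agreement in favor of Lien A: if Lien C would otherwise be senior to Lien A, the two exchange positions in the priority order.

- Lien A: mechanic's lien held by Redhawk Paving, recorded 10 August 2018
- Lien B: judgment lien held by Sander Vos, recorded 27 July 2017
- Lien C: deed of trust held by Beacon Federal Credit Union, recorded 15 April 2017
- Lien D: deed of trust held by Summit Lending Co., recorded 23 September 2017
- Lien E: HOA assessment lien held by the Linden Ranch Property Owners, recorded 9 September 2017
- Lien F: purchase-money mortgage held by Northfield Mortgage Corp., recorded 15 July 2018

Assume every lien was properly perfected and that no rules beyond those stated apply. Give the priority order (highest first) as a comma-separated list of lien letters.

E, A, B, D, F, C

Effective dates after the stated exceptions: F was recorded within the 15-day window, so its effective date is the deed date 30 June 2018.
E is an HOA assessment lien, so it outranks all other liens regardless of date.
Among the remaining liens, by effective date: C (15 April 2017), B (27 July 2017), D (23 September 2017), F (30 June 2018), A (10 August 2018).
Because C would otherwise rank above A, the subordination swaps them.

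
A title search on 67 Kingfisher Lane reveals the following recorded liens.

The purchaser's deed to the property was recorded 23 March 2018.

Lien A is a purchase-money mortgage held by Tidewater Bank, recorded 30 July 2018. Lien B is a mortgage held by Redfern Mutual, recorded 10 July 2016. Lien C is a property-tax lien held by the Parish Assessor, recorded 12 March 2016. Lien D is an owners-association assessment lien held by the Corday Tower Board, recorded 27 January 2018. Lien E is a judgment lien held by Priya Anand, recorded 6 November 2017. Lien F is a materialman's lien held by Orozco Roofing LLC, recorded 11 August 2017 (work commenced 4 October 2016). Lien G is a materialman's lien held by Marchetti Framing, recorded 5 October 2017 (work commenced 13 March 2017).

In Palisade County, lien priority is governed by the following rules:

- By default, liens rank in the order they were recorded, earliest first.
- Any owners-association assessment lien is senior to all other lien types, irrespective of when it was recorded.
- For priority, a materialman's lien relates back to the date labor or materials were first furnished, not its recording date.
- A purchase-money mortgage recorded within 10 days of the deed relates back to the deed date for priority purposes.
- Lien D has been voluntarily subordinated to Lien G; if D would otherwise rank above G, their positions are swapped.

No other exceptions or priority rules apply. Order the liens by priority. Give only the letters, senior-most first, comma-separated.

Effective dates: A was recorded 129 days after the deed, outside the 10-day window, so it keeps its recording date; F relates back to 4 October 2016 (work commenced); G is treated as recorded 13 March 2017, the work-commencement date.
D, as an owners-association assessment lien, has superpriority and ranks first.
Among the remaining liens, by effective date: C (12 March 2016), B (10 July 2016), F (4 October 2016), G (13 March 2017), E (6 November 2017), A (30 July 2018).
D would otherwise be senior to G, so under the subordination agreement D and G exchange positions.

G, C, B, F, D, E, A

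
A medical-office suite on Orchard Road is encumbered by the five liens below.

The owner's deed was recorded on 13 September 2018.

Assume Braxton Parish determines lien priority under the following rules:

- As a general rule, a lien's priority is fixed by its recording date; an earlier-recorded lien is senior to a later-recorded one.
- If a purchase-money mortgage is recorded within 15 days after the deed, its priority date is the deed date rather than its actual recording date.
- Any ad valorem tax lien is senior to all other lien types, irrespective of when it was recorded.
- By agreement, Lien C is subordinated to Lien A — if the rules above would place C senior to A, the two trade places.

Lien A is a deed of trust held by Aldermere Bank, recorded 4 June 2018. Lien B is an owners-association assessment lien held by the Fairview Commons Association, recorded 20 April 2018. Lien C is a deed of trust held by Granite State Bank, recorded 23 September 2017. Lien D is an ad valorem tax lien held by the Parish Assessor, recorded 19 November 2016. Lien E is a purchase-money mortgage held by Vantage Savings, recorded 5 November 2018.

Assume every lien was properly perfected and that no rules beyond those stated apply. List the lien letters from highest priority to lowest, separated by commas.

D, A, B, C, E

Effective dates after the stated exceptions: E was recorded 53 days after the deed — beyond 15 days — so no relation-back applies.
As an ad valorem tax lien, D is senior to every other lien.
Among the remaining liens, by effective date: C (23 September 2017), B (20 April 2018), A (4 June 2018), E (5 November 2018).
Because C would otherwise rank above A, the subordination swaps them.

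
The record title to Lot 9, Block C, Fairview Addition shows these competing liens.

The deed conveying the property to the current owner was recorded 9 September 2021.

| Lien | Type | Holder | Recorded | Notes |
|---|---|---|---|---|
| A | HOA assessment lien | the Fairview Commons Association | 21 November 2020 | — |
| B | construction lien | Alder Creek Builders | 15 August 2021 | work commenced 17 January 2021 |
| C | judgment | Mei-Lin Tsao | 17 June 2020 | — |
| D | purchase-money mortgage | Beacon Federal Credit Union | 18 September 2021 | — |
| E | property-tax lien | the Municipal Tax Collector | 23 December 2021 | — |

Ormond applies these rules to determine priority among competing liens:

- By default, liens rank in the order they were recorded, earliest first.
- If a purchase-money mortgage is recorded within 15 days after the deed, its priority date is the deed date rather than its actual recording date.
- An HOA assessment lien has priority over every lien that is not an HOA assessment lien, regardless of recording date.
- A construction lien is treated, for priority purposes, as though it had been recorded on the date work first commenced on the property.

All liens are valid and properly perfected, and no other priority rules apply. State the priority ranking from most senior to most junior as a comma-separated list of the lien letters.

A, C, B, D, E

First, effective dates: B is treated as recorded 17 January 2021, the work-commencement date; D relates back to the deed date 9 September 2021.
A, as an HOA assessment lien, has superpriority and ranks first.
Ordering the rest by effective date: C (17 June 2020), B (17 January 2021), D (9 September 2021), E (23 December 2021).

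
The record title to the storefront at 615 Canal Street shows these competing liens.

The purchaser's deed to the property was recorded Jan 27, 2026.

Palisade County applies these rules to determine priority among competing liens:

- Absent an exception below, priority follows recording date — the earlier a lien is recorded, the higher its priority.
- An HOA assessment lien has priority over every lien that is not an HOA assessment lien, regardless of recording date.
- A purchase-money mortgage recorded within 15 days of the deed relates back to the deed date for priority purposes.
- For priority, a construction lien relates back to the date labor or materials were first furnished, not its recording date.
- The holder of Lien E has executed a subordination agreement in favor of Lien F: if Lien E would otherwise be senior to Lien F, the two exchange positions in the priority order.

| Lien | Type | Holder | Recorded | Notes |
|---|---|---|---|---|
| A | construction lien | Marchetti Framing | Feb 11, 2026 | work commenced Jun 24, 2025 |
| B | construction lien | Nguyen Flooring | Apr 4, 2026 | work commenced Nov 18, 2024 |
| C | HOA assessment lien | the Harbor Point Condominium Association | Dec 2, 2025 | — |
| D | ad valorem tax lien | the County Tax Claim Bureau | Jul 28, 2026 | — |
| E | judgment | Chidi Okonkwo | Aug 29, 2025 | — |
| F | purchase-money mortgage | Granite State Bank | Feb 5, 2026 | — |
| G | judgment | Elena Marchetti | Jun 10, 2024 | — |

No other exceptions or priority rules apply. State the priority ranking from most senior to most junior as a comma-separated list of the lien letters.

Effective dates after the stated exceptions: A relates back to Jun 24, 2025 (work commenced); B relates back to Nov 18, 2024 (work commenced); F's effective date is the deed date, Jan 27, 2026.
As an HOA assessment lien, C is senior to every other lien.
The other liens, earliest effective date first: G (Jun 10, 2024), B (Nov 18, 2024), A (Jun 24, 2025), E (Aug 29, 2025), F (Jan 27, 2026), D (Jul 28, 2026).
The subordination applies — E was senior to F — so E and F swap.

C, G, B, A, F, E, D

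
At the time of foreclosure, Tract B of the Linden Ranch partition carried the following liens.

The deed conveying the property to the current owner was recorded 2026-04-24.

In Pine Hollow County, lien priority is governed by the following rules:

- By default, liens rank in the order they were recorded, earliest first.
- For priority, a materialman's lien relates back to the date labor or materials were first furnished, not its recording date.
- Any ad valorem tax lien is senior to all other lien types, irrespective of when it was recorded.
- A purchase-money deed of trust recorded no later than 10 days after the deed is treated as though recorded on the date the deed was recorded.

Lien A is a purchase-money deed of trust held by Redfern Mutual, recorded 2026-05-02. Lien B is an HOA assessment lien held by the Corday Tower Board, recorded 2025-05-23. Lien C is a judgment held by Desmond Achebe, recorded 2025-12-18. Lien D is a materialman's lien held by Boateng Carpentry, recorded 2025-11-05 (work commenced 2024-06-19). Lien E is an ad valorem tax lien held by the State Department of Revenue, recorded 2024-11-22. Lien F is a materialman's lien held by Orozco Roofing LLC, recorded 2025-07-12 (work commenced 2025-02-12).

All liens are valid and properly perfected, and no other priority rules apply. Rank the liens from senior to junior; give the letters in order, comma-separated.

Effective dates after the stated exceptions: A's effective date is the deed date, 2026-04-24; D's effective date is 2024-06-19, when work began; F's effective date is 2025-02-12, when work began.
E is an ad valorem tax lien, so it outranks all other liens regardless of date.
Remaining liens by effective date: D (2024-06-19), F (2025-02-12), B (2025-05-23), C (2025-12-18), A (2026-04-24).

E, D, F, B, C, A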